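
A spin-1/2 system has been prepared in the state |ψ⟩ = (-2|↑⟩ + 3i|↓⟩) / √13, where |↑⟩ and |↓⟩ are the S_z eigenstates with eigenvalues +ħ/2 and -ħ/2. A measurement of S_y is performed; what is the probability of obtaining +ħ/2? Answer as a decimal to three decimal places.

|+y⟩ = (|↑⟩ + i|↓⟩)/√2, so ⟨+y|ψ⟩ = (1) / (√2·√13).
P = |1|² / 26 = 1/26.

0.038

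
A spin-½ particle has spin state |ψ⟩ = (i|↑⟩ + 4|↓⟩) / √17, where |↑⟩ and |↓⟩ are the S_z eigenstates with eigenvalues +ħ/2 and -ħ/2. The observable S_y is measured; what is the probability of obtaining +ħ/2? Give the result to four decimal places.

|+y⟩ = (|↑⟩ + i|↓⟩)/√2, so ⟨+y|ψ⟩ = (-3i) / (√2·√17).
P = |-3i|² / 34 = 9/34.

0.2647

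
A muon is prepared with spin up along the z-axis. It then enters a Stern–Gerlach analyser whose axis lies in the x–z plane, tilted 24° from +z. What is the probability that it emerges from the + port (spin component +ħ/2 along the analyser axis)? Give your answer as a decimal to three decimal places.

0.957

For spin-½, the probability of finding spin-up along an axis at angle θ to the initial spin direction is cos²(θ/2); spin-down is sin²(θ/2).
θ = 24°, so P = cos²(12°) ≈ 0.957.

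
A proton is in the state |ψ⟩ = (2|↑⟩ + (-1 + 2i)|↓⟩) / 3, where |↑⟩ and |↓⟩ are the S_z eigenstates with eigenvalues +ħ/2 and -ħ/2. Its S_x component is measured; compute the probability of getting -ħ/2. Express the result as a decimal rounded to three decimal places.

|-x⟩ = (|↑⟩ - |↓⟩)/√2, so ⟨-x|ψ⟩ = (3 - 2i) / (√2·3).
P = |3 - 2i|² / 18 = 13/18.

0.722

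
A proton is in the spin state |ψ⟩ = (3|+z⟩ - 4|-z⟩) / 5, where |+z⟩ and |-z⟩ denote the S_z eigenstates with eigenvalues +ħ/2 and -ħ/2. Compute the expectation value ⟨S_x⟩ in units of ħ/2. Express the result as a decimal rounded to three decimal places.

⟨σ_x⟩ = 2 Re(a* b)/(|a|²+|b|²) with a = 3, b = -4.
a* b = -12, so ⟨σ_x⟩ = -24/25.
⟨S_x⟩ = (ħ/2)·⟨σ_x⟩.

-0.960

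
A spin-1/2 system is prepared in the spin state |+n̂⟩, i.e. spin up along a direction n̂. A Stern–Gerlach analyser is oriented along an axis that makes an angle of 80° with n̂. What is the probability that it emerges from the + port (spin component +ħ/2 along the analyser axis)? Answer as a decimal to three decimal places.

0.587

For spin-½, the probability of finding spin-up along an axis at angle θ to the initial spin direction is cos²(θ/2); spin-down is sin²(θ/2).
θ = 80°, so P = cos²(40°) ≈ 0.587.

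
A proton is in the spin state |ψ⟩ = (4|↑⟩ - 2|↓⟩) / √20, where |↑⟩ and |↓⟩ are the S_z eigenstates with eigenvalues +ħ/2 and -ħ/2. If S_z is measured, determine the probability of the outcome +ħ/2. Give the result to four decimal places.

0.8000

The +ħ/2 outcome corresponds to |↑⟩. Its amplitude in |ψ⟩ is 4/√20.
P = |4|² / 20 = 16/20.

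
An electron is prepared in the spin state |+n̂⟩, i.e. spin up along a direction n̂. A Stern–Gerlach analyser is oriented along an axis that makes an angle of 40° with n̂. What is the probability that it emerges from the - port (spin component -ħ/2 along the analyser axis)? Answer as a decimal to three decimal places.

For spin-½, the probability of finding spin-up along an axis at angle θ to the initial spin direction is cos²(θ/2); spin-down is sin²(θ/2).
θ = 40°, so P = sin²(20°) ≈ 0.117.

0.117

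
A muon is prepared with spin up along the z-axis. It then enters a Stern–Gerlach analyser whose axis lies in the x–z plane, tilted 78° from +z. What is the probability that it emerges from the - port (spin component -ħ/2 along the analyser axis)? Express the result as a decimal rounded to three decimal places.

0.396

For spin-½, the probability of finding spin-up along an axis at angle θ to the initial spin direction is cos²(θ/2); spin-down is sin²(θ/2).
θ = 78°, so P = sin²(39°) ≈ 0.396.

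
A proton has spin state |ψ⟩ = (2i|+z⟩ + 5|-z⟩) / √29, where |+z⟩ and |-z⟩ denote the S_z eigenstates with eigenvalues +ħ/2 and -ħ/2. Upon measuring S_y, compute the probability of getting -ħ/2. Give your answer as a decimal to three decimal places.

|-y⟩ = (|+z⟩ - i|-z⟩)/√2, so ⟨-y|ψ⟩ = (7i) / (√2·√29).
P = |7i|² / 58 = 49/58.

0.845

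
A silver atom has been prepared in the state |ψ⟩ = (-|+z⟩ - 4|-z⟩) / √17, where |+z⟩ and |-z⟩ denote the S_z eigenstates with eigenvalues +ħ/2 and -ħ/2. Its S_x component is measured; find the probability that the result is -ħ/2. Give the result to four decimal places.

0.2647

|-x⟩ = (|+z⟩ - |-z⟩)/√2, so ⟨-x|ψ⟩ = (3) / (√2·√17).
P = |3|² / 34 = 9/34.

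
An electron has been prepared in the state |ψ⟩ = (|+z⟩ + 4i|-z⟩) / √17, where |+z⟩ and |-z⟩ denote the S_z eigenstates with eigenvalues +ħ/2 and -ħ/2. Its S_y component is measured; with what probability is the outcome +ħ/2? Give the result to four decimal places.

0.7353

|+y⟩ = (|+z⟩ + i|-z⟩)/√2, so ⟨+y|ψ⟩ = (5) / (√2·√17).
P = |5|² / 34 = 25/34.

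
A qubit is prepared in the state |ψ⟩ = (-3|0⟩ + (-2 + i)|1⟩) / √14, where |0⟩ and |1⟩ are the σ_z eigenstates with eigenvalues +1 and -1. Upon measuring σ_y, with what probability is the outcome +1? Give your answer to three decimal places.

0.286

|+y⟩ = (|0⟩ + i|1⟩)/√2, so ⟨+y|ψ⟩ = (-2 + 2i) / (√2·√14).
P = |-2 + 2i|² / 28 = 8/28.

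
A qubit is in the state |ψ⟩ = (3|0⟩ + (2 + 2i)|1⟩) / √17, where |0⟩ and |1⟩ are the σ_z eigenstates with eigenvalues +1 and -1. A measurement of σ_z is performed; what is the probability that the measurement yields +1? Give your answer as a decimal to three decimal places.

0.529

The +1 outcome corresponds to |0⟩. Its amplitude in |ψ⟩ is 3/√17.
P = |3|² / 17 = 9/17.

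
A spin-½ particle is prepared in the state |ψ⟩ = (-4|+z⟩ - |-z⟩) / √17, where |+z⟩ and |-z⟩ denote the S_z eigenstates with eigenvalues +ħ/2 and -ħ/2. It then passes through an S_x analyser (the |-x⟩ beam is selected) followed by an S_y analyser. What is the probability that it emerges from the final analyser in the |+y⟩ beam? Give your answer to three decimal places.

0.132

First analyser (S_x): P(|-x⟩) = |⟨-x|ψ⟩|² = 9/34.
After stage 1 the state is |-x⟩; P(|+y⟩) = |⟨+y|-x⟩|² = 1/2.
Joint probability = 9/34 × 1/2 = 0.132.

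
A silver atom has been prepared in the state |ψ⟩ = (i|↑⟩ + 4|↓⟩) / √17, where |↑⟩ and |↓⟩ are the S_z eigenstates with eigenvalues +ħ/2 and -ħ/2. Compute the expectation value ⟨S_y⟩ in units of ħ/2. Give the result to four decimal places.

⟨σ_y⟩ = 2 Im(a* b)/(|a|²+|b|²) with a = i, b = 4.
a* b = -4i, so ⟨σ_y⟩ = -8/17.
⟨S_y⟩ = (ħ/2)·⟨σ_y⟩.

-0.4706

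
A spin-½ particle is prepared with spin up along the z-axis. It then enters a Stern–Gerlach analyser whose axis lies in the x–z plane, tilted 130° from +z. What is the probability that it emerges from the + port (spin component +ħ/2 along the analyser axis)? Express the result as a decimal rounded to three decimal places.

For spin-½, the probability of finding spin-up along an axis at angle θ to the initial spin direction is cos²(θ/2); spin-down is sin²(θ/2).
θ = 130°, so P = cos²(65°) ≈ 0.179.

0.179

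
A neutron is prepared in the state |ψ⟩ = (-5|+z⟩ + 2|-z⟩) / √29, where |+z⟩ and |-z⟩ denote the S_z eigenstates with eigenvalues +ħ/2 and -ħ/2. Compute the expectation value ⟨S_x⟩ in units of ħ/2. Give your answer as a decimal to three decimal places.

-0.690

⟨σ_x⟩ = 2 Re(a* b)/(|a|²+|b|²) with a = -5, b = 2.
a* b = -10, so ⟨σ_x⟩ = -20/29.
⟨S_x⟩ = (ħ/2)·⟨σ_x⟩.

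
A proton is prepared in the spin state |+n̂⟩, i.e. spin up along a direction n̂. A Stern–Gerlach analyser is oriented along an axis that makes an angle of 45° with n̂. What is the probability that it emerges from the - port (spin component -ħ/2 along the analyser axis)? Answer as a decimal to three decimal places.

0.146

For spin-½, the probability of finding spin-up along an axis at angle θ to the initial spin direction is cos²(θ/2); spin-down is sin²(θ/2).
θ = 45°, so P = sin²(22.5°) ≈ 0.146.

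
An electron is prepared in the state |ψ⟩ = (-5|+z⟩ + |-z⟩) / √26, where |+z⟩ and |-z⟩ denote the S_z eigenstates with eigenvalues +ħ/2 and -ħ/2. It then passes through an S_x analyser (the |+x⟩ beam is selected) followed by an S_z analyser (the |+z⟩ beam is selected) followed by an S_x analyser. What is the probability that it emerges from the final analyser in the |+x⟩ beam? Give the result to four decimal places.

First analyser (S_x): P(|+x⟩) = |⟨+x|ψ⟩|² = 16/52.
After stage 1 the state is |+x⟩; P(|+z⟩) = |⟨+z|+x⟩|² = 1/2.
After stage 2 the state is |+z⟩; P(|+x⟩) = |⟨+x|+z⟩|² = 1/2.
Joint probability = 16/52 × 1/2 × 1/2 = 0.0769.

0.0769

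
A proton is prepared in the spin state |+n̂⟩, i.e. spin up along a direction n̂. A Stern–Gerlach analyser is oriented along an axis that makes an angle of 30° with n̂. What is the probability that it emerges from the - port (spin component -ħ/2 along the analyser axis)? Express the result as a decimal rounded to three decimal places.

For spin-½, the probability of finding spin-up along an axis at angle θ to the initial spin direction is cos²(θ/2); spin-down is sin²(θ/2).
θ = 30°, so P = sin²(15°) ≈ 0.067.

0.067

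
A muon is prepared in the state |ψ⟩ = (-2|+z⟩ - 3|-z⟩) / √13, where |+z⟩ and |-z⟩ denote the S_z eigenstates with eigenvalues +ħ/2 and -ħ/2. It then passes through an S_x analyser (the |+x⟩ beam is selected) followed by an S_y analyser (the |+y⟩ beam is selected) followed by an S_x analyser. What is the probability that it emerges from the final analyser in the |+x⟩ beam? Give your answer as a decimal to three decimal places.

0.240

First analyser (S_x): P(|+x⟩) = |⟨+x|ψ⟩|² = 25/26.
After stage 1 the state is |+x⟩; P(|+y⟩) = |⟨+y|+x⟩|² = 1/2.
After stage 2 the state is |+y⟩; P(|+x⟩) = |⟨+x|+y⟩|² = 1/2.
Joint probability = 25/26 × 1/2 × 1/2 = 0.240.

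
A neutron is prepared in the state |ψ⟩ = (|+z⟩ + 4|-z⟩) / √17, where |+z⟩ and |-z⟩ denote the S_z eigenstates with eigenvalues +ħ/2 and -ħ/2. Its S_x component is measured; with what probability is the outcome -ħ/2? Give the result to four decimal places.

0.2647

|-x⟩ = (|+z⟩ - |-z⟩)/√2, so ⟨-x|ψ⟩ = (-3) / (√2·√17).
P = |-3|² / 34 = 9/34.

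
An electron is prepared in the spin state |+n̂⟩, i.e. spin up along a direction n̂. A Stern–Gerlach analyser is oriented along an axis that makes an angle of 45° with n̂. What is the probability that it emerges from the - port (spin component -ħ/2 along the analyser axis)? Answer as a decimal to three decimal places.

For spin-½, the probability of finding spin-up along an axis at angle θ to the initial spin direction is cos²(θ/2); spin-down is sin²(θ/2).
θ = 45°, so P = sin²(22.5°) ≈ 0.146.

0.146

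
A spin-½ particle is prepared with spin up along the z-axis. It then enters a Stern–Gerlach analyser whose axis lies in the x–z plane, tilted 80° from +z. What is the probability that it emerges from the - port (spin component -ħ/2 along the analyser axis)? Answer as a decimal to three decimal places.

For spin-½, the probability of finding spin-up along an axis at angle θ to the initial spin direction is cos²(θ/2); spin-down is sin²(θ/2).
θ = 80°, so P = sin²(40°) ≈ 0.413.

0.413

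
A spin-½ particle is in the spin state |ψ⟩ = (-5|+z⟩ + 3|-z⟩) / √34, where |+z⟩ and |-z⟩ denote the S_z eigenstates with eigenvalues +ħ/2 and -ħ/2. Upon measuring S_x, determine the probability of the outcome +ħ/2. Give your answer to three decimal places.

0.059

|+x⟩ = (|+z⟩ + |-z⟩)/√2, so ⟨+x|ψ⟩ = (-2) / (√2·√34).
P = |-2|² / 68 = 4/68.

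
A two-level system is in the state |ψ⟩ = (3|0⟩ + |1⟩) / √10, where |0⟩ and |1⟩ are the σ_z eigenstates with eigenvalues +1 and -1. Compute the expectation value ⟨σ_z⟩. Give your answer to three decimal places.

0.800

⟨σ_z⟩ = |a|² - |b|² divided by |a|²+|b|², with a, b the |0⟩, |1⟩ amplitudes.
= (9 - 1)/10 = 8/10.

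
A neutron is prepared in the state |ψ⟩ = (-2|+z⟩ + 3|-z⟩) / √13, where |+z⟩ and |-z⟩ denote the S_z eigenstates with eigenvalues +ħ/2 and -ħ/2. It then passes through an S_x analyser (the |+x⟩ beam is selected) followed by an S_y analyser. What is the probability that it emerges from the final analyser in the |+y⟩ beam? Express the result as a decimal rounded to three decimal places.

First analyser (S_x): P(|+x⟩) = |⟨+x|ψ⟩|² = 1/26.
After stage 1 the state is |+x⟩; P(|+y⟩) = |⟨+y|+x⟩|² = 1/2.
Joint probability = 1/26 × 1/2 = 0.019.

0.019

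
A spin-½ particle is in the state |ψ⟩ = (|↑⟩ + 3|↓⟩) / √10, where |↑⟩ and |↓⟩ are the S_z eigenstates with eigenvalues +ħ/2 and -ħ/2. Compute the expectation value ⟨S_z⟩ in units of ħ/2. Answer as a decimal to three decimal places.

⟨σ_z⟩ = |a|² - |b|² divided by |a|²+|b|², with a, b the |↑⟩, |↓⟩ amplitudes.
= (1 - 9)/10 = -8/10.
⟨S_z⟩ = (ħ/2)·⟨σ_z⟩.

-0.800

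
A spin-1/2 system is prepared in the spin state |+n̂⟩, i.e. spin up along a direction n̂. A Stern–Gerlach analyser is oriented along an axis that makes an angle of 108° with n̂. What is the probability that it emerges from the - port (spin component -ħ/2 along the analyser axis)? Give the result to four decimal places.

For spin-½, the probability of finding spin-up along an axis at angle θ to the initial spin direction is cos²(θ/2); spin-down is sin²(θ/2).
θ = 108°, so P = sin²(54°) ≈ 0.6545.

0.6545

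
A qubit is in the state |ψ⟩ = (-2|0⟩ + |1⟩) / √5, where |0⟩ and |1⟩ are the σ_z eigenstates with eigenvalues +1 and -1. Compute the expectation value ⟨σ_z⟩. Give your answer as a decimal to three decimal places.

⟨σ_z⟩ = |a|² - |b|² divided by |a|²+|b|², with a, b the |0⟩, |1⟩ amplitudes.
= (4 - 1)/5 = 3/5.

0.600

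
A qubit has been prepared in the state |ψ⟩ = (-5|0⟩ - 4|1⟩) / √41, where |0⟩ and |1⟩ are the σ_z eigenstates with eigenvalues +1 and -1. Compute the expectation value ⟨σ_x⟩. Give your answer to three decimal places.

0.976

⟨σ_x⟩ = 2 Re(a* b)/(|a|²+|b|²) with a = -5, b = -4.
a* b = 20, so ⟨σ_x⟩ = 40/41.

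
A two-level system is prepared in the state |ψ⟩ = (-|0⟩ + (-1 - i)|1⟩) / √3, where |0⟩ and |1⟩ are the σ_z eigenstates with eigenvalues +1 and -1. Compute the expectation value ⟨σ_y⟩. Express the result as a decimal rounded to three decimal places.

0.667

⟨σ_y⟩ = 2 Im(a* b)/(|a|²+|b|²) with a = -1, b = (-1 - i).
a* b = (1 + i), so ⟨σ_y⟩ = 2/3.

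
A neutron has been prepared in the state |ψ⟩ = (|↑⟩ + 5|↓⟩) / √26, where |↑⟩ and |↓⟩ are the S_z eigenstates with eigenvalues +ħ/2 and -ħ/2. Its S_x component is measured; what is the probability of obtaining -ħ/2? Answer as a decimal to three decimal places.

0.308

|-x⟩ = (|↑⟩ - |↓⟩)/√2, so ⟨-x|ψ⟩ = (-4) / (√2·√26).
P = |-4|² / 52 = 16/52.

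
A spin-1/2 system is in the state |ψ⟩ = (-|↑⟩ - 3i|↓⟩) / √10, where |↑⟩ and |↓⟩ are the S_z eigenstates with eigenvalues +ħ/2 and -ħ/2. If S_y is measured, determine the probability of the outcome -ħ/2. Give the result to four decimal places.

|-y⟩ = (|↑⟩ - i|↓⟩)/√2, so ⟨-y|ψ⟩ = (2) / (√2·√10).
P = |2|² / 20 = 4/20.

0.2000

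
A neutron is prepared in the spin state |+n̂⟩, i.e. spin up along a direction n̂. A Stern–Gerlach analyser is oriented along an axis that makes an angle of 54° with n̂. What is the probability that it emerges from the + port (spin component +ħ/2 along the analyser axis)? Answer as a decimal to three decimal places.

For spin-½, the probability of finding spin-up along an axis at angle θ to the initial spin direction is cos²(θ/2); spin-down is sin²(θ/2).
θ = 54°, so P = cos²(27°) ≈ 0.794.

0.794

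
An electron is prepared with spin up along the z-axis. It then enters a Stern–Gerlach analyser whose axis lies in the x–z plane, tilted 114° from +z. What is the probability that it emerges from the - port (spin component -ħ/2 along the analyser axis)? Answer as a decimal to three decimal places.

For spin-½, the probability of finding spin-up along an axis at angle θ to the initial spin direction is cos²(θ/2); spin-down is sin²(θ/2).
θ = 114°, so P = sin²(57°) ≈ 0.703.

0.703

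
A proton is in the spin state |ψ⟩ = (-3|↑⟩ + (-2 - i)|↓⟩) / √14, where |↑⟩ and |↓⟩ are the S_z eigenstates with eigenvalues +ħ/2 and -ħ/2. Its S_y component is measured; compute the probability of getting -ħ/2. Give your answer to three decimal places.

|-y⟩ = (|↑⟩ - i|↓⟩)/√2, so ⟨-y|ψ⟩ = (-2 - 2i) / (√2·√14).
P = |-2 - 2i|² / 28 = 8/28.

0.286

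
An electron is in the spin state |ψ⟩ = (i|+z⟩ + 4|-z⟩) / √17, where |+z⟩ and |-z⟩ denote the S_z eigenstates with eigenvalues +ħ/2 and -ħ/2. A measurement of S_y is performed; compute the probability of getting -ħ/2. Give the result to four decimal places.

0.7353

|-y⟩ = (|+z⟩ - i|-z⟩)/√2, so ⟨-y|ψ⟩ = (5i) / (√2·√17).
P = |5i|² / 34 = 25/34.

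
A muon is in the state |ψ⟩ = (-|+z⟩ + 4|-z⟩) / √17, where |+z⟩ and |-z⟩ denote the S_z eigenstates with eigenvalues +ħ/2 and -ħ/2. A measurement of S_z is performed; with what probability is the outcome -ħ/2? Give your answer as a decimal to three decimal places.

The -ħ/2 outcome corresponds to |-z⟩. Its amplitude in |ψ⟩ is 4/√17.
P = |4|² / 17 = 16/17.

0.941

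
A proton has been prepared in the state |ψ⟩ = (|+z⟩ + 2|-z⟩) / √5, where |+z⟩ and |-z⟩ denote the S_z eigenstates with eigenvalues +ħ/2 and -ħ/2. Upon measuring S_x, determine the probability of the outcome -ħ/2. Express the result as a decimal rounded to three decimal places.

|-x⟩ = (|+z⟩ - |-z⟩)/√2, so ⟨-x|ψ⟩ = (-1) / (√2·√5).
P = |-1|² / 10 = 1/10.

0.100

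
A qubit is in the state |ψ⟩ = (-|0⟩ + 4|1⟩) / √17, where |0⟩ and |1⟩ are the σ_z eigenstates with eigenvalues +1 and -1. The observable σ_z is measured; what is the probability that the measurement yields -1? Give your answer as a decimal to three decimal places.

0.941

The -1 outcome corresponds to |1⟩. Its amplitude in |ψ⟩ is 4/√17.
P = |4|² / 17 = 16/17.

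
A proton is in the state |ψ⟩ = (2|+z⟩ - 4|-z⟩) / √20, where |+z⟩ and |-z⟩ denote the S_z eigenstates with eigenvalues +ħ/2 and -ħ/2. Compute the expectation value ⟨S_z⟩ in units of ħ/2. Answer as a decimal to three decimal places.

⟨σ_z⟩ = |a|² - |b|² divided by |a|²+|b|², with a, b the |+z⟩, |-z⟩ amplitudes.
= (4 - 16)/20 = -12/20.
⟨S_z⟩ = (ħ/2)·⟨σ_z⟩.

-0.600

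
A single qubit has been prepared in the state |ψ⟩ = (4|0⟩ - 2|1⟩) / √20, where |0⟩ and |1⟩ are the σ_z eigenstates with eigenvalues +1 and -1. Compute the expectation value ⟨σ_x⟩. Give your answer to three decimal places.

-0.800

⟨σ_x⟩ = 2 Re(a* b)/(|a|²+|b|²) with a = 4, b = -2.
a* b = -8, so ⟨σ_x⟩ = -16/20.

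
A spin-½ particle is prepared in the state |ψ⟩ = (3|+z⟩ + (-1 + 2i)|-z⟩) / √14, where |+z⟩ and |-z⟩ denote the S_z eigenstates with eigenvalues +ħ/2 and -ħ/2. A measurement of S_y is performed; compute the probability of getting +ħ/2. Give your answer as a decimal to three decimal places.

|+y⟩ = (|+z⟩ + i|-z⟩)/√2, so ⟨+y|ψ⟩ = (5 + i) / (√2·√14).
P = |5 + i|² / 28 = 26/28.

0.929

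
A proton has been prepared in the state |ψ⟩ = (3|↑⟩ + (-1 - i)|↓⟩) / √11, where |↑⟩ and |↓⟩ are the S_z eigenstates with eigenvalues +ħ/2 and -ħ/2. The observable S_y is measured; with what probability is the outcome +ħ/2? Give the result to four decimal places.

0.2273

|+y⟩ = (|↑⟩ + i|↓⟩)/√2, so ⟨+y|ψ⟩ = (2 + i) / (√2·√11).
P = |2 + i|² / 22 = 5/22.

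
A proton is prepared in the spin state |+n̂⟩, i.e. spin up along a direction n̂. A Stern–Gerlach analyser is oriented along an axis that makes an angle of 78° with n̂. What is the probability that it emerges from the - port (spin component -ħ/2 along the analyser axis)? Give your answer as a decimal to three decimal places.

For spin-½, the probability of finding spin-up along an axis at angle θ to the initial spin direction is cos²(θ/2); spin-down is sin²(θ/2).
θ = 78°, so P = sin²(39°) ≈ 0.396.

0.396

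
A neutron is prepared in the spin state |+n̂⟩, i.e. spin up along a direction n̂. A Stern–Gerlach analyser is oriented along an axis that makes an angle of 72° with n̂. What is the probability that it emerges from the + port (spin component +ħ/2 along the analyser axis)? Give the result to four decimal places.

For spin-½, the probability of finding spin-up along an axis at angle θ to the initial spin direction is cos²(θ/2); spin-down is sin²(θ/2).
θ = 72°, so P = cos²(36°) ≈ 0.6545.

0.6545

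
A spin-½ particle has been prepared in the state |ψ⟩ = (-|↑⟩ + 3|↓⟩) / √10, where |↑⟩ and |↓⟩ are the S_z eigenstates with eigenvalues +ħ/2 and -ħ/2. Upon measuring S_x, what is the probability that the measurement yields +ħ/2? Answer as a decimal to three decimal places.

0.200

|+x⟩ = (|↑⟩ + |↓⟩)/√2, so ⟨+x|ψ⟩ = (2) / (√2·√10).
P = |2|² / 20 = 4/20.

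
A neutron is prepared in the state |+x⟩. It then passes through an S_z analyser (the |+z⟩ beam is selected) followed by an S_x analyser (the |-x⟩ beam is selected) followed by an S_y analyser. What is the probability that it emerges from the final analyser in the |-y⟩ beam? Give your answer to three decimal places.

0.125

First analyser (S_z): from |+x⟩, P(|+z⟩) = 1/2.
After stage 1 the state is |+z⟩; P(|-x⟩) = |⟨-x|+z⟩|² = 1/2.
After stage 2 the state is |-x⟩; P(|-y⟩) = |⟨-y|-x⟩|² = 1/2.
Joint probability = 1/2 × 1/2 × 1/2 = 0.125.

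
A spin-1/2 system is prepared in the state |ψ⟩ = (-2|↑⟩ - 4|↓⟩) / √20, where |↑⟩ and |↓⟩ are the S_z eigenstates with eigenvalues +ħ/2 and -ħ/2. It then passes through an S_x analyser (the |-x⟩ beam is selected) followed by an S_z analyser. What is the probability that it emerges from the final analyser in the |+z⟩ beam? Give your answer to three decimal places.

First analyser (S_x): P(|-x⟩) = |⟨-x|ψ⟩|² = 4/40.
After stage 1 the state is |-x⟩; P(|+z⟩) = |⟨+z|-x⟩|² = 1/2.
Joint probability = 4/40 × 1/2 = 0.050.

0.050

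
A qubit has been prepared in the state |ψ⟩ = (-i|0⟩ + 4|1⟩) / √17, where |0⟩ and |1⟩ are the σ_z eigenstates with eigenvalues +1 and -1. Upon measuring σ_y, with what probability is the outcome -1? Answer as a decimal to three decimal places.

|-y⟩ = (|0⟩ - i|1⟩)/√2, so ⟨-y|ψ⟩ = (3i) / (√2·√17).
P = |3i|² / 34 = 9/34.

0.265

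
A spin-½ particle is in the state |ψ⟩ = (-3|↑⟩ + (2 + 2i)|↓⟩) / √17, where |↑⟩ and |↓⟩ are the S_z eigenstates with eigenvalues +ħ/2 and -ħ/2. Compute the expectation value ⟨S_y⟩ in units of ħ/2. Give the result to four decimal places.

⟨σ_y⟩ = 2 Im(a* b)/(|a|²+|b|²) with a = -3, b = (2 + 2i).
a* b = (-6 - 6i), so ⟨σ_y⟩ = -12/17.
⟨S_y⟩ = (ħ/2)·⟨σ_y⟩.

-0.7059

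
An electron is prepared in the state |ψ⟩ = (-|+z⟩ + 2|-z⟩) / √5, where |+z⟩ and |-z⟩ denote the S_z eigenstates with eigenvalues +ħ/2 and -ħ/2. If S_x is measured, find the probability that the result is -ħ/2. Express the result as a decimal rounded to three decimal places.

0.900

|-x⟩ = (|+z⟩ - |-z⟩)/√2, so ⟨-x|ψ⟩ = (-3) / (√2·√5).
P = |-3|² / 10 = 9/10.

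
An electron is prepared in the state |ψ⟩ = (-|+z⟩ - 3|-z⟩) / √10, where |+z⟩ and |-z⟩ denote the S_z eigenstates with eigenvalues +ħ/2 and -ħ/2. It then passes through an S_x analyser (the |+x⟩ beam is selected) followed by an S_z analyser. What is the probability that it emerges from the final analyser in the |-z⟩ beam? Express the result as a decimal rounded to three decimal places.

First analyser (S_x): P(|+x⟩) = |⟨+x|ψ⟩|² = 16/20.
After stage 1 the state is |+x⟩; P(|-z⟩) = |⟨-z|+x⟩|² = 1/2.
Joint probability = 16/20 × 1/2 = 0.400.

0.400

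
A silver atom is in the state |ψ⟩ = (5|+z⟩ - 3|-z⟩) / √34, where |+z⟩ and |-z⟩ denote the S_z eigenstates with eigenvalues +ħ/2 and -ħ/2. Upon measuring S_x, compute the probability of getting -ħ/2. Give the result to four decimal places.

|-x⟩ = (|+z⟩ - |-z⟩)/√2, so ⟨-x|ψ⟩ = (8) / (√2·√34).
P = |8|² / 68 = 64/68.

0.9412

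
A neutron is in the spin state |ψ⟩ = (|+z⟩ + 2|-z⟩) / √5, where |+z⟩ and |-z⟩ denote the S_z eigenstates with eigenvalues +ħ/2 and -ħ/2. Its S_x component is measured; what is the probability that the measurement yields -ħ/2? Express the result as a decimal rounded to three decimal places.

|-x⟩ = (|+z⟩ - |-z⟩)/√2, so ⟨-x|ψ⟩ = (-1) / (√2·√5).
P = |-1|² / 10 = 1/10.

0.100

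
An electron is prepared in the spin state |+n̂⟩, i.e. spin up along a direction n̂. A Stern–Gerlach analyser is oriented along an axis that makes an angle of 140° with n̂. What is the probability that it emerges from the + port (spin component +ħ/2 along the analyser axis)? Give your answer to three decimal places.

0.117

For spin-½, the probability of finding spin-up along an axis at angle θ to the initial spin direction is cos²(θ/2); spin-down is sin²(θ/2).
θ = 140°, so P = cos²(70°) ≈ 0.117.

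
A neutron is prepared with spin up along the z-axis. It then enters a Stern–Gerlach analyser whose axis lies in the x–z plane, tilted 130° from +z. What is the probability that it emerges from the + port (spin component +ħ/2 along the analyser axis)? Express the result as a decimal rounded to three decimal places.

For spin-½, the probability of finding spin-up along an axis at angle θ to the initial spin direction is cos²(θ/2); spin-down is sin²(θ/2).
θ = 130°, so P = cos²(65°) ≈ 0.179.

0.179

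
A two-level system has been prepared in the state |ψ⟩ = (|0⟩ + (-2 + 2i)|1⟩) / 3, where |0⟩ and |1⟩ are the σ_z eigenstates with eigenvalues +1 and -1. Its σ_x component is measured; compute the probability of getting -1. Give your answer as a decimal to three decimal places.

0.722

|-x⟩ = (|0⟩ - |1⟩)/√2, so ⟨-x|ψ⟩ = (3 - 2i) / (√2·3).
P = |3 - 2i|² / 18 = 13/18.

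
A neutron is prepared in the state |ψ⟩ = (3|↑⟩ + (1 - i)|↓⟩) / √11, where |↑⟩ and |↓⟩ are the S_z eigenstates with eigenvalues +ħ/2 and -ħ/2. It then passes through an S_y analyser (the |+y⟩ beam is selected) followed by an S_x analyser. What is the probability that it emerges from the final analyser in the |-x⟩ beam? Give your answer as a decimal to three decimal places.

0.114

First analyser (S_y): P(|+y⟩) = |⟨+y|ψ⟩|² = 5/22.
After stage 1 the state is |+y⟩; P(|-x⟩) = |⟨-x|+y⟩|² = 1/2.
Joint probability = 5/22 × 1/2 = 0.114.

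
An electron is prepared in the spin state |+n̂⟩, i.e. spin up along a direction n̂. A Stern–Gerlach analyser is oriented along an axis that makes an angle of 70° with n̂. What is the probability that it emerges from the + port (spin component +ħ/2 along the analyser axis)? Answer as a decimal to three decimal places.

For spin-½, the probability of finding spin-up along an axis at angle θ to the initial spin direction is cos²(θ/2); spin-down is sin²(θ/2).
θ = 70°, so P = cos²(35°) ≈ 0.671.

0.671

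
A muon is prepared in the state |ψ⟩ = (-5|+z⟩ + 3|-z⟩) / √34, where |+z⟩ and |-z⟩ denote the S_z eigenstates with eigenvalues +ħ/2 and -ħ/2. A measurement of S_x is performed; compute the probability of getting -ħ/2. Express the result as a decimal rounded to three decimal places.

|-x⟩ = (|+z⟩ - |-z⟩)/√2, so ⟨-x|ψ⟩ = (-8) / (√2·√34).
P = |-8|² / 68 = 64/68.

0.941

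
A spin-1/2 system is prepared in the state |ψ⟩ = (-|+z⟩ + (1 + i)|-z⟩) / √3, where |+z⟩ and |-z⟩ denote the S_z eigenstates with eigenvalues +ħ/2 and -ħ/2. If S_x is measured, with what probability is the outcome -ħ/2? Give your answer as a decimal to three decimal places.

0.833

|-x⟩ = (|+z⟩ - |-z⟩)/√2, so ⟨-x|ψ⟩ = (-2 - i) / (√2·√3).
P = |-2 - i|² / 6 = 5/6.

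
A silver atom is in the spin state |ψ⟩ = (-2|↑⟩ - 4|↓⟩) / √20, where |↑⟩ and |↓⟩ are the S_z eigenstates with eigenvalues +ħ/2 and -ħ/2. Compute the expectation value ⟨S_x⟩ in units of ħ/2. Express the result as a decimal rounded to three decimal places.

⟨σ_x⟩ = 2 Re(a* b)/(|a|²+|b|²) with a = -2, b = -4.
a* b = 8, so ⟨σ_x⟩ = 16/20.
⟨S_x⟩ = (ħ/2)·⟨σ_x⟩.

0.800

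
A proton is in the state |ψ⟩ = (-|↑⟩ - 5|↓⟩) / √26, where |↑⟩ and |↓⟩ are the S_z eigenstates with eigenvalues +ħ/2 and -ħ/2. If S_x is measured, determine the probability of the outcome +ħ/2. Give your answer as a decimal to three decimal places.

0.692

|+x⟩ = (|↑⟩ + |↓⟩)/√2, so ⟨+x|ψ⟩ = (-6) / (√2·√26).
P = |-6|² / 52 = 36/52.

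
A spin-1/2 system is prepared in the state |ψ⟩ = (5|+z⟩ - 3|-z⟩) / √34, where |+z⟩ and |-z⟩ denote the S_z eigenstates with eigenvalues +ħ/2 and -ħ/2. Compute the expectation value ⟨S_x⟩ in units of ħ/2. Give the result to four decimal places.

-0.8824

⟨σ_x⟩ = 2 Re(a* b)/(|a|²+|b|²) with a = 5, b = -3.
a* b = -15, so ⟨σ_x⟩ = -30/34.
⟨S_x⟩ = (ħ/2)·⟨σ_x⟩.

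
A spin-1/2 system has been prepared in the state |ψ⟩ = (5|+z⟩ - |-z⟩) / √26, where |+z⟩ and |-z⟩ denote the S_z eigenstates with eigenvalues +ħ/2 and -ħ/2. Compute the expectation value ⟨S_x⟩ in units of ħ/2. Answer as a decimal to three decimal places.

-0.385

⟨σ_x⟩ = 2 Re(a* b)/(|a|²+|b|²) with a = 5, b = -1.
a* b = -5, so ⟨σ_x⟩ = -10/26.
⟨S_x⟩ = (ħ/2)·⟨σ_x⟩.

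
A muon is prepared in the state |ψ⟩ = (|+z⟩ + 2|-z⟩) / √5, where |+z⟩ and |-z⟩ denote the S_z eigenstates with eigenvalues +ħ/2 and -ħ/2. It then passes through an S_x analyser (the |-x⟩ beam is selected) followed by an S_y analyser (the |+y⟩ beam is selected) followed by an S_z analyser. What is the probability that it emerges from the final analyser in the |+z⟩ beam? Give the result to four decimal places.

First analyser (S_x): P(|-x⟩) = |⟨-x|ψ⟩|² = 1/10.
After stage 1 the state is |-x⟩; P(|+y⟩) = |⟨+y|-x⟩|² = 1/2.
After stage 2 the state is |+y⟩; P(|+z⟩) = |⟨+z|+y⟩|² = 1/2.
Joint probability = 1/10 × 1/2 × 1/2 = 0.0250.

0.0250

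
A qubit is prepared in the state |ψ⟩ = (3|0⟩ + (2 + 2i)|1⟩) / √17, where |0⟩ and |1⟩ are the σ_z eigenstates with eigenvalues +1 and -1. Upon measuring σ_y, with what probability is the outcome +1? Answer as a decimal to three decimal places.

0.853

|+y⟩ = (|0⟩ + i|1⟩)/√2, so ⟨+y|ψ⟩ = (5 - 2i) / (√2·√17).
P = |5 - 2i|² / 34 = 29/34.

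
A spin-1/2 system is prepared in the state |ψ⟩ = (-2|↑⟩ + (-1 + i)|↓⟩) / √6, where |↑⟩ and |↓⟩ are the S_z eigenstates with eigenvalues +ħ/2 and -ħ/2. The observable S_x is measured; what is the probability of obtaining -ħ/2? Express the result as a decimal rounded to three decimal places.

0.167

|-x⟩ = (|↑⟩ - |↓⟩)/√2, so ⟨-x|ψ⟩ = (-1 - i) / (√2·√6).
P = |-1 - i|² / 12 = 2/12.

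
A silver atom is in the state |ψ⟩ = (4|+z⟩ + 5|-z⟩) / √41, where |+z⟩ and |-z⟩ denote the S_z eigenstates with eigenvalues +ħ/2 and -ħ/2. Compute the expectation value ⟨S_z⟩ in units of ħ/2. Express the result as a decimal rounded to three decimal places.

-0.220

⟨σ_z⟩ = |a|² - |b|² divided by |a|²+|b|², with a, b the |+z⟩, |-z⟩ amplitudes.
= (16 - 25)/41 = -9/41.
⟨S_z⟩ = (ħ/2)·⟨σ_z⟩.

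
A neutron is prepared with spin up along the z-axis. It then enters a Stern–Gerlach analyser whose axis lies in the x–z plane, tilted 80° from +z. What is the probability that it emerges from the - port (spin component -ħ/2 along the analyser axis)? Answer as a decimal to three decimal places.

0.413

For spin-½, the probability of finding spin-up along an axis at angle θ to the initial spin direction is cos²(θ/2); spin-down is sin²(θ/2).
θ = 80°, so P = sin²(40°) ≈ 0.413.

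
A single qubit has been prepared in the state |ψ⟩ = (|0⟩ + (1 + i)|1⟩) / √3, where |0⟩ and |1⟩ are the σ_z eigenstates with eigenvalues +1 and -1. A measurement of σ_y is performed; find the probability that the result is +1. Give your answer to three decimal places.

0.833

|+y⟩ = (|0⟩ + i|1⟩)/√2, so ⟨+y|ψ⟩ = (2 - i) / (√2·√3).
P = |2 - i|² / 6 = 5/6.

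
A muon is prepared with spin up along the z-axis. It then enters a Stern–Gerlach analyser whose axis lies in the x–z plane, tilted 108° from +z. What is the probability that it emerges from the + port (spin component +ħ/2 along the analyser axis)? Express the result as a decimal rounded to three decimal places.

For spin-½, the probability of finding spin-up along an axis at angle θ to the initial spin direction is cos²(θ/2); spin-down is sin²(θ/2).
θ = 108°, so P = cos²(54°) ≈ 0.345.

0.345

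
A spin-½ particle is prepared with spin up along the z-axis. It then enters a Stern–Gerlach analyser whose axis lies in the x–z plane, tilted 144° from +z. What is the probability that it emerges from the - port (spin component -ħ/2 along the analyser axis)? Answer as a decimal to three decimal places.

0.905

For spin-½, the probability of finding spin-up along an axis at angle θ to the initial spin direction is cos²(θ/2); spin-down is sin²(θ/2).
θ = 144°, so P = sin²(72°) ≈ 0.905.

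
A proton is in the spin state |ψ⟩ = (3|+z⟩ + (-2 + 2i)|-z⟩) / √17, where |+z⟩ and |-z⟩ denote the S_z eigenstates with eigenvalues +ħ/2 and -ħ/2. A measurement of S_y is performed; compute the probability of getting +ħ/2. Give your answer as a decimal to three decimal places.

0.853

|+y⟩ = (|+z⟩ + i|-z⟩)/√2, so ⟨+y|ψ⟩ = (5 + 2i) / (√2·√17).
P = |5 + 2i|² / 34 = 29/34.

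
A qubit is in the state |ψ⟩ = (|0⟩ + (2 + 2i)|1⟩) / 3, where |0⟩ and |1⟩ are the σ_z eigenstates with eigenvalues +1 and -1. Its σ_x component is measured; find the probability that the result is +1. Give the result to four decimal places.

0.7222

|+x⟩ = (|0⟩ + |1⟩)/√2, so ⟨+x|ψ⟩ = (3 + 2i) / (√2·3).
P = |3 + 2i|² / 18 = 13/18.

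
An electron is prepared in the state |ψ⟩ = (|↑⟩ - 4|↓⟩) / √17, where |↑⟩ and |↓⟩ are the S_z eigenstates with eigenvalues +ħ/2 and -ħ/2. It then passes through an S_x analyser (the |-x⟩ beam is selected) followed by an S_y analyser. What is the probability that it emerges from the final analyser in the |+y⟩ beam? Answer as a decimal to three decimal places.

First analyser (S_x): P(|-x⟩) = |⟨-x|ψ⟩|² = 25/34.
After stage 1 the state is |-x⟩; P(|+y⟩) = |⟨+y|-x⟩|² = 1/2.
Joint probability = 25/34 × 1/2 = 0.368.

0.368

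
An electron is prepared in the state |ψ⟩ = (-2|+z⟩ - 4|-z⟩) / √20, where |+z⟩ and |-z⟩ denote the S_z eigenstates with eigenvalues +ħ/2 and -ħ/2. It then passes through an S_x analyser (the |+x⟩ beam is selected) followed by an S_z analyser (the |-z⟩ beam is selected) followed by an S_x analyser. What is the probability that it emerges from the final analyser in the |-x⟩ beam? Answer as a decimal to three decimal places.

First analyser (S_x): P(|+x⟩) = |⟨+x|ψ⟩|² = 36/40.
After stage 1 the state is |+x⟩; P(|-z⟩) = |⟨-z|+x⟩|² = 1/2.
After stage 2 the state is |-z⟩; P(|-x⟩) = |⟨-x|-z⟩|² = 1/2.
Joint probability = 36/40 × 1/2 × 1/2 = 0.225.

0.225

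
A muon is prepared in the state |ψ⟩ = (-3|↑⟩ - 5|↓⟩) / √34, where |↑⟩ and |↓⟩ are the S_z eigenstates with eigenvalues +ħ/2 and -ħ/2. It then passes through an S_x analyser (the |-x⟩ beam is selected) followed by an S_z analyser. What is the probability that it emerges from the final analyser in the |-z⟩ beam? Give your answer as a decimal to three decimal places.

First analyser (S_x): P(|-x⟩) = |⟨-x|ψ⟩|² = 4/68.
After stage 1 the state is |-x⟩; P(|-z⟩) = |⟨-z|-x⟩|² = 1/2.
Joint probability = 4/68 × 1/2 = 0.029.

0.029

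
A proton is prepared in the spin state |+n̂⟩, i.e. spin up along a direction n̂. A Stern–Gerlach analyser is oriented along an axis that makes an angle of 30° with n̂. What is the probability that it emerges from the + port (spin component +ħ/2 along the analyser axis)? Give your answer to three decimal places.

0.933

For spin-½, the probability of finding spin-up along an axis at angle θ to the initial spin direction is cos²(θ/2); spin-down is sin²(θ/2).
θ = 30°, so P = cos²(15°) ≈ 0.933.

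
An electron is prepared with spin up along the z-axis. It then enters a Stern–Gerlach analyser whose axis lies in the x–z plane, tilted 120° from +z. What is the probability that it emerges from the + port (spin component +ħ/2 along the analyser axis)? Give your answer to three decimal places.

For spin-½, the probability of finding spin-up along an axis at angle θ to the initial spin direction is cos²(θ/2); spin-down is sin²(θ/2).
θ = 120°, so P = cos²(60°) ≈ 0.250.

0.250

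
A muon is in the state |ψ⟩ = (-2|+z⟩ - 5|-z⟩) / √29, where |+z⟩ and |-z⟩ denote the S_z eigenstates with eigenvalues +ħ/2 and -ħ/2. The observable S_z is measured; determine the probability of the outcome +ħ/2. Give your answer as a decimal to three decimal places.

0.138

The +ħ/2 outcome corresponds to |+z⟩. Its amplitude in |ψ⟩ is -2/√29.
P = |-2|² / 29 = 4/29.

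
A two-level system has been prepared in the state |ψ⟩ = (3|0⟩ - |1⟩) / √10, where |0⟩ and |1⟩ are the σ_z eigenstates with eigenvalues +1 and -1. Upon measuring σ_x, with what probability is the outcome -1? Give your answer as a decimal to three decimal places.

|-x⟩ = (|0⟩ - |1⟩)/√2, so ⟨-x|ψ⟩ = (4) / (√2·√10).
P = |4|² / 20 = 16/20.

0.800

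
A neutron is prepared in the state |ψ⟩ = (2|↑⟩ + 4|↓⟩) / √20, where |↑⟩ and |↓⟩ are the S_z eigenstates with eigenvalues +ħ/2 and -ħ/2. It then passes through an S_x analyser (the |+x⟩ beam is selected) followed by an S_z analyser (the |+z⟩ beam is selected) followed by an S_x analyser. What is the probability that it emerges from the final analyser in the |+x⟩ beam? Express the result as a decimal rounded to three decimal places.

0.225

First analyser (S_x): P(|+x⟩) = |⟨+x|ψ⟩|² = 36/40.
After stage 1 the state is |+x⟩; P(|+z⟩) = |⟨+z|+x⟩|² = 1/2.
After stage 2 the state is |+z⟩; P(|+x⟩) = |⟨+x|+z⟩|² = 1/2.
Joint probability = 36/40 × 1/2 × 1/2 = 0.225.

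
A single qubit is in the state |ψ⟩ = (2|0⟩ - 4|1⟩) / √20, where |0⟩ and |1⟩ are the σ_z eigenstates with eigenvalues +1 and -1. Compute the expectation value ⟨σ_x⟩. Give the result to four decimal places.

-0.8000

⟨σ_x⟩ = 2 Re(a* b)/(|a|²+|b|²) with a = 2, b = -4.
a* b = -8, so ⟨σ_x⟩ = -16/20.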